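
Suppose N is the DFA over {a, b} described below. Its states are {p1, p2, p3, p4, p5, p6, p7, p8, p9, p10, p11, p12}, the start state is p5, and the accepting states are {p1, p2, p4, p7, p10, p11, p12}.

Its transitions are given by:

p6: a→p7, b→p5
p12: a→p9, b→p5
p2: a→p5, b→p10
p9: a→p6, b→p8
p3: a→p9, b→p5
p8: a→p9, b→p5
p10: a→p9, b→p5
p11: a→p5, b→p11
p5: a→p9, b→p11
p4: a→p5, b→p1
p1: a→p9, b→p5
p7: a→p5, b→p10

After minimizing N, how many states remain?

7

States {p1,p2,p3,p4,p12} cannot be reached from the start state, so discard them.
Initial partition by acceptance: {p7,p10,p11} | {p5,p6,p8,p9}.
On input b, block {p7,p10,p11} splits into {p7,p11} and {p10}.
Split {p7,p11} by δ(·,b) → {p7} and {p11}.
Refine {p5,p6,p8,p9} on symbol a: members go to different blocks, giving {p5,p8,p9} and {p6}.
Split {p5,p8,p9} by δ(·,a) → {p5,p8} and {p9}.
Refine {p5,p8} on symbol b: members go to different blocks, giving {p5} and {p8}.
The partition is now stable with 7 blocks: {p7} | {p5} | {p10} | {p11} | {p6} | {p9} | {p8}.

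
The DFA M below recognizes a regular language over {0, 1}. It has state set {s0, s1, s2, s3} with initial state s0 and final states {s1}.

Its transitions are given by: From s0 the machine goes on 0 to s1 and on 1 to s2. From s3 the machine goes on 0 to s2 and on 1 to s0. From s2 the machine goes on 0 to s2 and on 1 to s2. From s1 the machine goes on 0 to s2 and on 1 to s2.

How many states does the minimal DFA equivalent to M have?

Reachable states from the start: {s0,s1,s2}. Unreachable: {s3} — drop them.
Initial partition by acceptance: {s1} | {s0,s2}.
On input 0, block {s0,s2} splits into {s0} and {s2}.
Stable partition: {s1} | {s0} | {s2} — 3 equivalence classes.

3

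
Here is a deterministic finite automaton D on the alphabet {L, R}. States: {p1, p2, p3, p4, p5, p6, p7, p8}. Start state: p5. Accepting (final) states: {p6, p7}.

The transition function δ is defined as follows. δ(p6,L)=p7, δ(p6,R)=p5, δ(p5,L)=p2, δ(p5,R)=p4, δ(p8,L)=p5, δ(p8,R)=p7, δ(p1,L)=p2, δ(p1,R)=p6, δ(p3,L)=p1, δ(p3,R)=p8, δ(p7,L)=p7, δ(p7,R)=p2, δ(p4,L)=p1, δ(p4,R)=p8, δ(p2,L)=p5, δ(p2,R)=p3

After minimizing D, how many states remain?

Every state is reachable, so we keep all 8.
P0 = {p6,p7} | {p1,p2,p3,p4,p5,p8}.
On input R, block {p1,p2,p3,p4,p5,p8} splits into {p2,p3,p4,p5} and {p1,p8}.
Refine {p2,p3,p4,p5} on symbol L: members go to different blocks, giving {p2,p5} and {p3,p4}.
The partition is now stable with 4 blocks: {p6,p7} | {p2,p5} | {p1,p8} | {p3,p4}.

4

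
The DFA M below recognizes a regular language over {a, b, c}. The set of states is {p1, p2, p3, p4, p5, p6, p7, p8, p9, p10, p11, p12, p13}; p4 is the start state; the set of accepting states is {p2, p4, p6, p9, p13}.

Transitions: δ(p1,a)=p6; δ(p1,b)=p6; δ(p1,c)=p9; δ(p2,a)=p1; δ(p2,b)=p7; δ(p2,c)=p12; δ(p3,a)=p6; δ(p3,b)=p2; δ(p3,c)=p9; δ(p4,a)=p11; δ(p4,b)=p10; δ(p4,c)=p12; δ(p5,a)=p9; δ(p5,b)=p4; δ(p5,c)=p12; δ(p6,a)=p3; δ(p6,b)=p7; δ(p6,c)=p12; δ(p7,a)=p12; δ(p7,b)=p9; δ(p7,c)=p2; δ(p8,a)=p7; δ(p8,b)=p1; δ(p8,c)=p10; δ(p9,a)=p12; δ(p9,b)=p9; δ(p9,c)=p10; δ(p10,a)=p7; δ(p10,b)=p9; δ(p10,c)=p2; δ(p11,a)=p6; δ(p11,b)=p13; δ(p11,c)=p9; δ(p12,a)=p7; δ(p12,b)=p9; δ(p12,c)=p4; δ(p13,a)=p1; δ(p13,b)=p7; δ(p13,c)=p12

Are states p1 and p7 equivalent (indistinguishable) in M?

No

Reachable states from the start: {p1,p2,p3,p4,p6,p7,p9,p10,p11,p12,p13}. Unreachable: {p5,p8} — drop them.
Start with accepting vs non-accepting: {p2,p4,p6,p9,p13} | {p1,p3,p7,p10,p11,p12}.
Refine {p2,p4,p6,p9,p13} on symbol b: members go to different blocks, giving {p2,p4,p6,p13} and {p9}.
On input a, block {p1,p3,p7,p10,p11,p12} splits into {p1,p3,p11} and {p7,p10,p12}.
No further refinement is possible. Final partition (4 blocks): {p2,p4,p6,p13} | {p1,p3,p11} | {p9} | {p7,p10,p12}.
p1 and p7 end up in different blocks, so they are distinguishable. For instance, the string 'a' is accepted from only p1.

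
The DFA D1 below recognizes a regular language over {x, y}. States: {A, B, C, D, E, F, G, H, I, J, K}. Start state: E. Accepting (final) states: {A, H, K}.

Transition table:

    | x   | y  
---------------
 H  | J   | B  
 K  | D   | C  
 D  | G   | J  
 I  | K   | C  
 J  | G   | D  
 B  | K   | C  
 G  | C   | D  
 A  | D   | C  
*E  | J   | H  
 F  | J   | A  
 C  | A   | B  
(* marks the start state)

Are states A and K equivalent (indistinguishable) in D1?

Yes

States {F,I} cannot be reached from the start state, so discard them.
P0 = {A,H,K} | {B,C,D,E,G,J}.
On input x, block {B,C,D,E,G,J} splits into {D,E,G,J} and {B,C}.
On input x, block {D,E,G,J} splits into {D,E,J} and {G}.
Refine {D,E,J} on symbol x: members go to different blocks, giving {D,J} and {E}.
The partition is now stable with 5 blocks: {A,H,K} | {D,J} | {B,C} | {G} | {E}.
A and K lie in the same block of the stable partition, so they are equivalent — no string distinguishes them.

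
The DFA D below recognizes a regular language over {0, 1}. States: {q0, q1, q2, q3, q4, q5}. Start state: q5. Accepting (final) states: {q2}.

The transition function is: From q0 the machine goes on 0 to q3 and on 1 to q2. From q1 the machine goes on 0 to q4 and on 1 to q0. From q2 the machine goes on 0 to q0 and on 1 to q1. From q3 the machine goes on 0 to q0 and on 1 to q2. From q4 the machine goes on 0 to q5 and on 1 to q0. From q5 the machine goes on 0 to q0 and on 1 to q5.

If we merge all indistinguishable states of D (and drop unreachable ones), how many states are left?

5

P0 = {q2} | {q0,q1,q3,q4,q5}.
On input 1, block {q0,q1,q3,q4,q5} splits into {q1,q4,q5} and {q0,q3}.
On input 0, block {q1,q4,q5} splits into {q1,q4} and {q5}.
On input 0, block {q1,q4} splits into {q1} and {q4}.
No further refinement is possible. Final partition (5 blocks): {q2} | {q1} | {q0,q3} | {q5} | {q4}.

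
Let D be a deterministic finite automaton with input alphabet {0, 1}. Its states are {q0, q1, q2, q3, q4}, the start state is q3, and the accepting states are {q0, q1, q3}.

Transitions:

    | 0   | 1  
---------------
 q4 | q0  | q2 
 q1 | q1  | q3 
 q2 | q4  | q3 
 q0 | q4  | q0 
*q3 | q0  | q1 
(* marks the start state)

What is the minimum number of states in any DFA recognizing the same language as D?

Initial partition by acceptance: {q0,q1,q3} | {q2,q4}.
On input 0, block {q0,q1,q3} splits into {q1,q3} and {q0}.
Refine {q1,q3} on symbol 0: members go to different blocks, giving {q1} and {q3}.
Split {q2,q4} by δ(·,0) → {q2} and {q4}.
Stable partition: {q1} | {q2} | {q0} | {q3} | {q4} — 5 equivalence classes.

5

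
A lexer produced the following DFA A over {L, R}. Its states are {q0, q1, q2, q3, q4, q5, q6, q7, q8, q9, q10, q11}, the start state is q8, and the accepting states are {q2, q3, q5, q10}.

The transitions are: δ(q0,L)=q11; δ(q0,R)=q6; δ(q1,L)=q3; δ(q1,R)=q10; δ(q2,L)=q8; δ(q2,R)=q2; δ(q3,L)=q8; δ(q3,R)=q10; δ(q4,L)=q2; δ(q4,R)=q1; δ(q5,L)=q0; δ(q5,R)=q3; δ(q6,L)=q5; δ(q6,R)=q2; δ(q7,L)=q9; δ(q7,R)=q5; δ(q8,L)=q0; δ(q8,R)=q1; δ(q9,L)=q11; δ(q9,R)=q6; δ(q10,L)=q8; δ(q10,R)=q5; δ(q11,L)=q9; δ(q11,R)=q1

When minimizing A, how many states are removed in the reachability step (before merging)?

2

No path from q8 leads to q4, q7; the other 10 states are all reachable.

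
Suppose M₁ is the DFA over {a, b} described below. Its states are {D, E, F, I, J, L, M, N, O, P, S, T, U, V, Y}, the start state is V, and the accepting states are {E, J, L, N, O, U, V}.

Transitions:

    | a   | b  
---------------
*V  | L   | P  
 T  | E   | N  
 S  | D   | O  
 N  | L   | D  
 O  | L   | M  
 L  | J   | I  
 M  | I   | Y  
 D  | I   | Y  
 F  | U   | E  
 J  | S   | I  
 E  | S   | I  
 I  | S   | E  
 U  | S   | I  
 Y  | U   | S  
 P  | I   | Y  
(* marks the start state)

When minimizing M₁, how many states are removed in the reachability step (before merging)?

3

BFS from V reaches {D, E, I, J, L, M, O, P, S, U, V, Y}; the 3 state(s) F, N, T are never visited.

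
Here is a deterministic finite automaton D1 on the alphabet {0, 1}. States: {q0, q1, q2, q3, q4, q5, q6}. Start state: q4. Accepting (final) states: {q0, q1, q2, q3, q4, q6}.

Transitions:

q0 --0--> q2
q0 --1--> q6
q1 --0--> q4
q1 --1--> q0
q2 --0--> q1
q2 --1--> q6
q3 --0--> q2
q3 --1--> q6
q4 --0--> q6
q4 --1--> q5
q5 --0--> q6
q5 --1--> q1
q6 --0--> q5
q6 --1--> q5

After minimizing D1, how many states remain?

6

Reachable states from the start: {q0,q1,q2,q4,q5,q6}. Unreachable: {q3} — drop them.
Initial partition by acceptance: {q0,q1,q2,q4,q6} | {q5}.
Refine {q0,q1,q2,q4,q6} on symbol 0: members go to different blocks, giving {q0,q1,q2,q4} and {q6}.
On input 0, block {q0,q1,q2,q4} splits into {q0,q1,q2} and {q4}.
On input 0, block {q0,q1,q2} splits into {q0,q2} and {q1}.
On input 0, block {q0,q2} splits into {q0} and {q2}.
The partition is now stable with 6 blocks: {q0} | {q5} | {q6} | {q4} | {q1} | {q2}.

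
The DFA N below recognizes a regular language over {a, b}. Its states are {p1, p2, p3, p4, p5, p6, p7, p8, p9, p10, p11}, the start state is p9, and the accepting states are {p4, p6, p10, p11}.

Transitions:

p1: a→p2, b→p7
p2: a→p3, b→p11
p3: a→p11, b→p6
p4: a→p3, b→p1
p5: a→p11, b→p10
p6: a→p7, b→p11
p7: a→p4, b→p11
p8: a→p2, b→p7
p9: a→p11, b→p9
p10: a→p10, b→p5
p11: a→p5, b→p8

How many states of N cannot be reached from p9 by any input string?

0

Exploring from p9, all states are eventually visited, so none are unreachable.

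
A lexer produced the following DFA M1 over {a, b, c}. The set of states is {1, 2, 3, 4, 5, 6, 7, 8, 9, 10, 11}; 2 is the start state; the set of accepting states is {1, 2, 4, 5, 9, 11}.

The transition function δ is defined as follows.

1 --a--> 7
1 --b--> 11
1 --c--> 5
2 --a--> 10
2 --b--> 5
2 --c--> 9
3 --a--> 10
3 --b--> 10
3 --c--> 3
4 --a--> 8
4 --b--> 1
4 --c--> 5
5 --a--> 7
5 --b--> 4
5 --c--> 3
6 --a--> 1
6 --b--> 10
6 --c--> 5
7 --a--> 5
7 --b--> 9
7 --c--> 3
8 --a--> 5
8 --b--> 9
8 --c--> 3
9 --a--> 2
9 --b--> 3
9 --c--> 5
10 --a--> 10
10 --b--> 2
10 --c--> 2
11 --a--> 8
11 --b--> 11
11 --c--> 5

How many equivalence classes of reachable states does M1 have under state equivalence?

7

States {6} cannot be reached from the start state, so discard them.
P0 = {1,2,4,5,9,11} | {3,7,8,10}.
Split {1,2,4,5,9,11} by δ(·,a) → {1,2,4,5,11} and {9}.
Refine {1,2,4,5,11} on symbol c: members go to different blocks, giving {1,4,11} and {2} and {5}.
Refine {3,7,8,10} on symbol a: members go to different blocks, giving {3,10} and {7,8}.
Refine {3,10} on symbol b: members go to different blocks, giving {3} and {10}.
The partition is now stable with 7 blocks: {1,4,11} | {3} | {9} | {2} | {5} | {7,8} | {10}.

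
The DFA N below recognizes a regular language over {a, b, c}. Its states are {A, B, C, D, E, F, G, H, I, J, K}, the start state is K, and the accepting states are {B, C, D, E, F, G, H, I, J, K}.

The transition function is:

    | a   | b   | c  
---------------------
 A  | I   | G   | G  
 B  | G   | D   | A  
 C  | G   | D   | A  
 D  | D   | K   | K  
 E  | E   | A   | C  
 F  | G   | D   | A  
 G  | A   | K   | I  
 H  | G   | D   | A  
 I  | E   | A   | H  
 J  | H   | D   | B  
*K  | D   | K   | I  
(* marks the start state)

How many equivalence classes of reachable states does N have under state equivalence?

6

States {B,F,J} cannot be reached from the start state, so discard them.
Start with accepting vs non-accepting: {C,D,E,G,H,I,K} | {A}.
Refine {C,D,E,G,H,I,K} on symbol a: members go to different blocks, giving {C,D,E,H,I,K} and {G}.
Split {C,D,E,H,I,K} by δ(·,a) → {D,E,I,K} and {C,H}.
Split {D,E,I,K} by δ(·,b) → {D,K} and {E,I}.
On input c, block {D,K} splits into {D} and {K}.
No further refinement is possible. Final partition (6 blocks): {D} | {A} | {G} | {C,H} | {E,I} | {K}.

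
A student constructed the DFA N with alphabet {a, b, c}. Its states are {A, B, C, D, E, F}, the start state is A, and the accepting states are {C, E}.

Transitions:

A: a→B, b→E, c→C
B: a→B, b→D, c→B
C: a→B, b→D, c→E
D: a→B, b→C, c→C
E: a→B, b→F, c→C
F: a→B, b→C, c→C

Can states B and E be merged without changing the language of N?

All states are reachable from the start state.
Start with accepting vs non-accepting: {C,E} | {A,B,D,F}.
Refine {A,B,D,F} on symbol b: members go to different blocks, giving {A,D,F} and {B}.
Stable partition: {C,E} | {A,D,F} | {B} — 3 equivalence classes.
B and E end up in different blocks, so they are distinguishable. For instance, the string 'ε' is accepted from only E.

No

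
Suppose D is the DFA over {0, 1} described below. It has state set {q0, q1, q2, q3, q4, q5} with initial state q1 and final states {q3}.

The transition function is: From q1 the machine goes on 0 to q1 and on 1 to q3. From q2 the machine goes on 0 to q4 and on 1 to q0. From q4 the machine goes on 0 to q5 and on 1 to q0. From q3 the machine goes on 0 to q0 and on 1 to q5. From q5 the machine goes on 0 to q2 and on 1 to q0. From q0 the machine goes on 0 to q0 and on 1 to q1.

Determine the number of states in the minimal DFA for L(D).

All states are reachable from the start state.
Start with accepting vs non-accepting: {q3} | {q0,q1,q2,q4,q5}.
On input 1, block {q0,q1,q2,q4,q5} splits into {q0,q2,q4,q5} and {q1}.
On input 1, block {q0,q2,q4,q5} splits into {q2,q4,q5} and {q0}.
Stable partition: {q3} | {q2,q4,q5} | {q1} | {q0} — 4 equivalence classes.

4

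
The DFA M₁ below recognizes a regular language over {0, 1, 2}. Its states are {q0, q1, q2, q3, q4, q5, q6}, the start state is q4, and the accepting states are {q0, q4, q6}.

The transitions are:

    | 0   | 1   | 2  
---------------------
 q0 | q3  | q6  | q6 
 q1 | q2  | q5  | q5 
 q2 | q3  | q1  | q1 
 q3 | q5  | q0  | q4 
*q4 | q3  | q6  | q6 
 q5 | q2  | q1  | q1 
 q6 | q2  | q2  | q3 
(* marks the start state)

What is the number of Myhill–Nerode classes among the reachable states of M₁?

Every state is reachable, so we keep all 7.
Start with accepting vs non-accepting: {q0,q4,q6} | {q1,q2,q3,q5}.
Refine {q0,q4,q6} on symbol 1: members go to different blocks, giving {q0,q4} and {q6}.
On input 1, block {q1,q2,q3,q5} splits into {q1,q2,q5} and {q3}.
On input 0, block {q1,q2,q5} splits into {q1,q5} and {q2}.
No further refinement is possible. Final partition (5 blocks): {q0,q4} | {q1,q5} | {q6} | {q3} | {q2}.

5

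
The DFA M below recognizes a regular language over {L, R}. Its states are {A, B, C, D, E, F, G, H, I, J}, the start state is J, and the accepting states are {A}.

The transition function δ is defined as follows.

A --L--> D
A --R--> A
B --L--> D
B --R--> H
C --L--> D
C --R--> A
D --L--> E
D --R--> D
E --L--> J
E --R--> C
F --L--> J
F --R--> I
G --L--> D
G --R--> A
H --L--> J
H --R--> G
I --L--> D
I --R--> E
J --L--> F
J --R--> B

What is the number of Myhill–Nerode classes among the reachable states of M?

6

Every state is reachable, so we keep all 10.
Initial partition by acceptance: {A} | {B,C,D,E,F,G,H,I,J}.
On input R, block {B,C,D,E,F,G,H,I,J} splits into {B,D,E,F,H,I,J} and {C,G}.
Refine {B,D,E,F,H,I,J} on symbol R: members go to different blocks, giving {B,D,F,I,J} and {E,H}.
On input L, block {B,D,F,I,J} splits into {B,F,I,J} and {D}.
Refine {B,F,I,J} on symbol L: members go to different blocks, giving {B,I} and {F,J}.
Stable partition: {A} | {B,I} | {C,G} | {E,H} | {D} | {F,J} — 6 equivalence classes.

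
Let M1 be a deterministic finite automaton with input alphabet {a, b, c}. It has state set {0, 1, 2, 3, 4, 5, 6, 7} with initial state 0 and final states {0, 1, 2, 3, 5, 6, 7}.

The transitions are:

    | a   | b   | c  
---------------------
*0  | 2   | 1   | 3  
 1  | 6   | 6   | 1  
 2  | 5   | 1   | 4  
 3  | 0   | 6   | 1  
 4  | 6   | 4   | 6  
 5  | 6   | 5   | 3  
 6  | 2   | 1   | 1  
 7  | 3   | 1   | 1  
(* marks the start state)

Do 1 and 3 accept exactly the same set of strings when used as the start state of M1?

Yes

First remove the unreachable states {7}; 7 states remain.
Initial partition by acceptance: {0,1,2,3,5,6} | {4}.
Refine {0,1,2,3,5,6} on symbol c: members go to different blocks, giving {0,1,3,5,6} and {2}.
Refine {0,1,3,5,6} on symbol a: members go to different blocks, giving {1,3,5} and {0,6}.
Split {1,3,5} by δ(·,b) → {1,3} and {5}.
Stable partition: {1,3} | {4} | {2} | {0,6} | {5} — 5 equivalence classes.
1 and 3 lie in the same block of the stable partition, so they are equivalent — no string distinguishes them.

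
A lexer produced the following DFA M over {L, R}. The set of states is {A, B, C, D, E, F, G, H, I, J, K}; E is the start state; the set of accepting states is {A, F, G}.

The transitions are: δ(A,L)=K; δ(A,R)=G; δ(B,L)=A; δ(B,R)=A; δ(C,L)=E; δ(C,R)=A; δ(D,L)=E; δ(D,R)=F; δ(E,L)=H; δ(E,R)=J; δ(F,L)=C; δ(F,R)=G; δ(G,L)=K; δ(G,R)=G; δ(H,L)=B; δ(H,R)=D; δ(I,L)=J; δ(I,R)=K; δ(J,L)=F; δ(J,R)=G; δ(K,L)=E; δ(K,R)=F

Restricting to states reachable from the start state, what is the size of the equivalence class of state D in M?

States {I} cannot be reached from the start state, so discard them.
P0 = {A,F,G} | {B,C,D,E,H,J,K}.
Split {B,C,D,E,H,J,K} by δ(·,L) → {C,D,E,H,K} and {B,J}.
Split {C,D,E,H,K} by δ(·,L) → {C,D,E,K} and {H}.
Split {C,D,E,K} by δ(·,L) → {C,D,K} and {E}.
The partition is now stable with 5 blocks: {A,F,G} | {C,D,K} | {B,J} | {H} | {E}.
State D belongs to the block {C,D,K}, which has 3 states.

3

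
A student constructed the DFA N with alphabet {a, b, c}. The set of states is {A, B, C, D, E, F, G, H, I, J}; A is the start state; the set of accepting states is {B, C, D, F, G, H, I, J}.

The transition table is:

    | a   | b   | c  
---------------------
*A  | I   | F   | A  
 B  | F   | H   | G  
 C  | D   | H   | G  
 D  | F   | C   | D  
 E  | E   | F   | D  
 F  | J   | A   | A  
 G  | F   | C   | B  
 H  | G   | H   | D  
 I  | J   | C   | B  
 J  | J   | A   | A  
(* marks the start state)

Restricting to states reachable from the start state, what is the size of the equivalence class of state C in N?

First remove the unreachable states {E}; 9 states remain.
Start with accepting vs non-accepting: {B,C,D,F,G,H,I,J} | {A}.
Refine {B,C,D,F,G,H,I,J} on symbol b: members go to different blocks, giving {B,C,D,G,H,I} and {F,J}.
On input a, block {B,C,D,G,H,I} splits into {B,D,G,I} and {C,H}.
The partition is now stable with 4 blocks: {B,D,G,I} | {A} | {F,J} | {C,H}.
State C belongs to the block {C,H}, which has 2 states.

2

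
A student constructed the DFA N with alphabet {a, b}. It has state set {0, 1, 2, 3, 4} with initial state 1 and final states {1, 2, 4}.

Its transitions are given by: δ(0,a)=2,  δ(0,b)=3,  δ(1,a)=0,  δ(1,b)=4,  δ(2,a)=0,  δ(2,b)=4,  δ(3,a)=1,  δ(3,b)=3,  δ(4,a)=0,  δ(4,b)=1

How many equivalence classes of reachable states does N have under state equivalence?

P0 = {1,2,4} | {0,3}.
No further refinement is possible. Final partition (2 blocks): {1,2,4} | {0,3}.

2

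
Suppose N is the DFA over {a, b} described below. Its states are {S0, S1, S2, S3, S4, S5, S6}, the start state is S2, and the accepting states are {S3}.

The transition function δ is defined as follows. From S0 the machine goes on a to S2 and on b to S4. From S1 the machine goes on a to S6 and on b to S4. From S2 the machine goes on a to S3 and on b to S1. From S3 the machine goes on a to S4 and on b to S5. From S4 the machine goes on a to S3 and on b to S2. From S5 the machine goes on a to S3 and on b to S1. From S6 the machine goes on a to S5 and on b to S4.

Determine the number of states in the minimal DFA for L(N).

5

First remove the unreachable states {S0}; 6 states remain.
P0 = {S3} | {S1,S2,S4,S5,S6}.
Refine {S1,S2,S4,S5,S6} on symbol a: members go to different blocks, giving {S2,S4,S5} and {S1,S6}.
Refine {S2,S4,S5} on symbol b: members go to different blocks, giving {S2,S5} and {S4}.
Split {S1,S6} by δ(·,a) → {S1} and {S6}.
No further refinement is possible. Final partition (5 blocks): {S3} | {S2,S5} | {S1} | {S4} | {S6}.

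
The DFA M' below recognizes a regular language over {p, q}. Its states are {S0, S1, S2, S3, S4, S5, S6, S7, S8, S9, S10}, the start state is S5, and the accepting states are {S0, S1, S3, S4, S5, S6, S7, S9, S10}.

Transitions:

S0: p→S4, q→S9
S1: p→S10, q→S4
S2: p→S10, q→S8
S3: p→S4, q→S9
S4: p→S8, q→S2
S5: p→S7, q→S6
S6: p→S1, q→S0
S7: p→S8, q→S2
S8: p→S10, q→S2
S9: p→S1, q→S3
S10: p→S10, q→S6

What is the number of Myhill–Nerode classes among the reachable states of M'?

6

P0 = {S0,S1,S3,S4,S5,S6,S7,S9,S10} | {S2,S8}.
Split {S0,S1,S3,S4,S5,S6,S7,S9,S10} by δ(·,p) → {S0,S1,S3,S5,S6,S9,S10} and {S4,S7}.
Refine {S0,S1,S3,S5,S6,S9,S10} on symbol p: members go to different blocks, giving {S1,S6,S9,S10} and {S0,S3,S5}.
Split {S1,S6,S9,S10} by δ(·,q) → {S6,S9} and {S1} and {S10}.
Stable partition: {S6,S9} | {S2,S8} | {S4,S7} | {S0,S3,S5} | {S1} | {S10} — 6 equivalence classes.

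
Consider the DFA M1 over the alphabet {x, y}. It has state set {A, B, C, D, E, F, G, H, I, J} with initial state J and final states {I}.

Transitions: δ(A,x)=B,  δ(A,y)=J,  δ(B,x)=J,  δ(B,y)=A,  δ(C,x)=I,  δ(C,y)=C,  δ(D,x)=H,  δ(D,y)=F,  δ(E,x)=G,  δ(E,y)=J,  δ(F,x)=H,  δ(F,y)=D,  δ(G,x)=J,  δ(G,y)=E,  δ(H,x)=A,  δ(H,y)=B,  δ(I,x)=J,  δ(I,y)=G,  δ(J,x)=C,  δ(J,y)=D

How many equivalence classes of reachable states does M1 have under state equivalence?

7

All states are reachable from the start state.
P0 = {I} | {A,B,C,D,E,F,G,H,J}.
On input x, block {A,B,C,D,E,F,G,H,J} splits into {A,B,D,E,F,G,H,J} and {C}.
Split {A,B,D,E,F,G,H,J} by δ(·,x) → {A,B,D,E,F,G,H} and {J}.
On input x, block {A,B,D,E,F,G,H} splits into {A,D,E,F,H} and {B,G}.
Refine {A,D,E,F,H} on symbol x: members go to different blocks, giving {D,F,H} and {A,E}.
On input x, block {D,F,H} splits into {D,F} and {H}.
Stable partition: {I} | {D,F} | {C} | {J} | {B,G} | {A,E} | {H} — 7 equivalence classes.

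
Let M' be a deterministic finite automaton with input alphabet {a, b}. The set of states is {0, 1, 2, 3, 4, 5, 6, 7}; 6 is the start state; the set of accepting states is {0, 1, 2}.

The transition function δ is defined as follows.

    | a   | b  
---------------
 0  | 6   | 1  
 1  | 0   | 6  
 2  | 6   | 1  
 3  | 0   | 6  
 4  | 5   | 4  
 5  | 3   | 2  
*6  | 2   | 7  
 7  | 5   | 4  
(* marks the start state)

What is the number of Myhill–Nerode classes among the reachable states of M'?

6

All states are reachable from the start state.
Start with accepting vs non-accepting: {0,1,2} | {3,4,5,6,7}.
Split {0,1,2} by δ(·,a) → {0,2} and {1}.
Refine {3,4,5,6,7} on symbol a: members go to different blocks, giving {4,5,7} and {3,6}.
Split {4,5,7} by δ(·,a) → {4,7} and {5}.
Split {3,6} by δ(·,b) → {3} and {6}.
Stable partition: {0,2} | {4,7} | {1} | {3} | {5} | {6} — 6 equivalence classes.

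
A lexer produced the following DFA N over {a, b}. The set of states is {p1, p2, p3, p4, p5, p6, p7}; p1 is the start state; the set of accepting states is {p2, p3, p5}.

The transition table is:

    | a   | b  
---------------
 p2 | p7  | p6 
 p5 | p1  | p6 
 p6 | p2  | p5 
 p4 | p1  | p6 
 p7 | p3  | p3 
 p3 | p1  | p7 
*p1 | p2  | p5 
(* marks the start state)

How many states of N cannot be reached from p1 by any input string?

1

No path from p1 leads to p4; the other 6 states are all reachable.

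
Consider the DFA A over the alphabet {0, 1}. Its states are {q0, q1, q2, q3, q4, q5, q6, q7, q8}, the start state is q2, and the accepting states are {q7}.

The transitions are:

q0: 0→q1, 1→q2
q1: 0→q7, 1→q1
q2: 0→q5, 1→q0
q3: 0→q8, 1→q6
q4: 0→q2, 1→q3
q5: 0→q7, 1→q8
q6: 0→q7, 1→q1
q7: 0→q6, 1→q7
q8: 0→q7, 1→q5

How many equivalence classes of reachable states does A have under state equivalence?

Reachable states from the start: {q0,q1,q2,q5,q6,q7,q8}. Unreachable: {q3,q4} — drop them.
Initial partition by acceptance: {q7} | {q0,q1,q2,q5,q6,q8}.
Split {q0,q1,q2,q5,q6,q8} by δ(·,0) → {q1,q5,q6,q8} and {q0,q2}.
No further refinement is possible. Final partition (3 blocks): {q7} | {q1,q5,q6,q8} | {q0,q2}.

3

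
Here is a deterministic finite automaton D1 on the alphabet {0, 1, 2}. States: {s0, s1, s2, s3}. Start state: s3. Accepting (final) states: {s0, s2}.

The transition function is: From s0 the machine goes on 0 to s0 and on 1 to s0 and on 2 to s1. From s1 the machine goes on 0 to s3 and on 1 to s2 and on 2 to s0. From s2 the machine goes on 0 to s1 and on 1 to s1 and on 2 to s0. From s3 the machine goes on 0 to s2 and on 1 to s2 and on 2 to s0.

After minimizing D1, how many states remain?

Initial partition by acceptance: {s0,s2} | {s1,s3}.
Refine {s0,s2} on symbol 0: members go to different blocks, giving {s0} and {s2}.
Split {s1,s3} by δ(·,0) → {s1} and {s3}.
Stable partition: {s0} | {s1} | {s2} | {s3} — 4 equivalence classes.

4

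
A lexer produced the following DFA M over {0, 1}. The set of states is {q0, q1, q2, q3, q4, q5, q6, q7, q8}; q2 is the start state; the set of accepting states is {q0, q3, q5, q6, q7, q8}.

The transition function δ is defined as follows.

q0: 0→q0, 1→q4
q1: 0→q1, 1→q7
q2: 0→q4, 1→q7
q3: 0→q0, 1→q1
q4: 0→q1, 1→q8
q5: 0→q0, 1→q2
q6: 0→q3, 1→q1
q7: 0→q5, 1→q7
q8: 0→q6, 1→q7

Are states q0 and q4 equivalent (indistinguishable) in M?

No

Initial partition by acceptance: {q0,q3,q5,q6,q7,q8} | {q1,q2,q4}.
Split {q0,q3,q5,q6,q7,q8} by δ(·,1) → {q0,q3,q5,q6} and {q7,q8}.
No further refinement is possible. Final partition (3 blocks): {q0,q3,q5,q6} | {q1,q2,q4} | {q7,q8}.
q0 and q4 end up in different blocks, so they are distinguishable. For instance, the string 'ε' is accepted from only q0.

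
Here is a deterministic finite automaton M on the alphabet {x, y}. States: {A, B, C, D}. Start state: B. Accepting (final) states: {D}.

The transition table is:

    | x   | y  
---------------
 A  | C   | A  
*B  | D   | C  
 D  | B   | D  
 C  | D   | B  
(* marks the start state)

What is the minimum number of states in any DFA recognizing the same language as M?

2

Reachable states from the start: {B,C,D}. Unreachable: {A} — drop them.
Initial partition by acceptance: {D} | {B,C}.
No further refinement is possible. Final partition (2 blocks): {D} | {B,C}.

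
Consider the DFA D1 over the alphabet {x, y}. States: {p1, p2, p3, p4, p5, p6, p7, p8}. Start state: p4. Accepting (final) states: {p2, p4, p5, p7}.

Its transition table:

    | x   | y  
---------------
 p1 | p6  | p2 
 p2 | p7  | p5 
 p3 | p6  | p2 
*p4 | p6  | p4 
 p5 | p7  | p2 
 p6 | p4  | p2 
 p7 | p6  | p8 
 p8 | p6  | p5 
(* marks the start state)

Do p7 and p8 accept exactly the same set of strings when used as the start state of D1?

States {p1,p3} cannot be reached from the start state, so discard them.
Start with accepting vs non-accepting: {p2,p4,p5,p7} | {p6,p8}.
Split {p2,p4,p5,p7} by δ(·,x) → {p2,p5} and {p4,p7}.
On input x, block {p6,p8} splits into {p6} and {p8}.
On input y, block {p4,p7} splits into {p4} and {p7}.
No further refinement is possible. Final partition (5 blocks): {p2,p5} | {p6} | {p4} | {p8} | {p7}.
p7 and p8 end up in different blocks, so they are distinguishable. For instance, the string 'ε' is accepted from only p7.

No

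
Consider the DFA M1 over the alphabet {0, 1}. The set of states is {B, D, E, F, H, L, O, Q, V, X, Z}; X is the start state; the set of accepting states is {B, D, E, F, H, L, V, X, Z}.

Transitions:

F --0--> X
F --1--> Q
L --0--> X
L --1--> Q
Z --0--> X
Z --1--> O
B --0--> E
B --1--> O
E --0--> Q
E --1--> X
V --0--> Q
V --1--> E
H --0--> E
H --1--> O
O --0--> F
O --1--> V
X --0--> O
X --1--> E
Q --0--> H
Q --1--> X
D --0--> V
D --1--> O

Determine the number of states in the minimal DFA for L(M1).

First remove the unreachable states {B,D,L,Z}; 7 states remain.
Start with accepting vs non-accepting: {E,F,H,V,X} | {O,Q}.
On input 0, block {E,F,H,V,X} splits into {E,V,X} and {F,H}.
No further refinement is possible. Final partition (3 blocks): {E,V,X} | {O,Q} | {F,H}.

3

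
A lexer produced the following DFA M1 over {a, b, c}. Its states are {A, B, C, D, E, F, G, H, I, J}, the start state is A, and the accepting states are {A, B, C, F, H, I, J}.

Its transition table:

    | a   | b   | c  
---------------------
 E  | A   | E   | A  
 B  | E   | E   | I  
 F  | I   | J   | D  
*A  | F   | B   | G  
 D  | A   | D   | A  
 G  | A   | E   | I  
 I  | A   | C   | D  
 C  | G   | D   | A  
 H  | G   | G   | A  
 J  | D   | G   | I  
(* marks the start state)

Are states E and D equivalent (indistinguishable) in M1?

Yes

States {H} cannot be reached from the start state, so discard them.
Initial partition by acceptance: {A,B,C,F,I,J} | {D,E,G}.
On input a, block {A,B,C,F,I,J} splits into {A,F,I} and {B,C,J}.
Stable partition: {A,F,I} | {D,E,G} | {B,C,J} — 3 equivalence classes.
E and D lie in the same block of the stable partition, so they are equivalent — no string distinguishes them.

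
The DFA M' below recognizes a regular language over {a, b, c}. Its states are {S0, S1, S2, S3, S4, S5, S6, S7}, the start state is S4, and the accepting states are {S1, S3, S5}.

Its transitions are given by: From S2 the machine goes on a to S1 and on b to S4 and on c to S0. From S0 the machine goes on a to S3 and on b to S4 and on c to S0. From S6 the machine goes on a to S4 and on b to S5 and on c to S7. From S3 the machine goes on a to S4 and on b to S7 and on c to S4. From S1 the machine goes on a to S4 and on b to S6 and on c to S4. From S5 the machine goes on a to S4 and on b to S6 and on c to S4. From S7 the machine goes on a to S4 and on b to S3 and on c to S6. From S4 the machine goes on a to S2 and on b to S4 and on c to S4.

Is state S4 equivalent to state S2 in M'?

No

All states are reachable from the start state.
P0 = {S1,S3,S5} | {S0,S2,S4,S6,S7}.
Refine {S0,S2,S4,S6,S7} on symbol a: members go to different blocks, giving {S4,S6,S7} and {S0,S2}.
Split {S4,S6,S7} by δ(·,a) → {S6,S7} and {S4}.
The partition is now stable with 4 blocks: {S1,S3,S5} | {S6,S7} | {S0,S2} | {S4}.
S4 and S2 end up in different blocks, so they are distinguishable. For instance, the string 'a' is accepted from only S2.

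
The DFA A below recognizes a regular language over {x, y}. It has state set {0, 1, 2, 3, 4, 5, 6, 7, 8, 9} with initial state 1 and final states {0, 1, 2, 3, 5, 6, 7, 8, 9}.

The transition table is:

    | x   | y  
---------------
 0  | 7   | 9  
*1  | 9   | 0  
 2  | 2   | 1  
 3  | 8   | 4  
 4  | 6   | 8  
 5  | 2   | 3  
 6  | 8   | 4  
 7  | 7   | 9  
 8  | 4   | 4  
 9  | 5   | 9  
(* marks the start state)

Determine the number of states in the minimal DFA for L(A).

8

Initial partition by acceptance: {0,1,2,3,5,6,7,8,9} | {4}.
Refine {0,1,2,3,5,6,7,8,9} on symbol x: members go to different blocks, giving {0,1,2,3,5,6,7,9} and {8}.
Split {0,1,2,3,5,6,7,9} by δ(·,x) → {0,1,2,5,7,9} and {3,6}.
On input y, block {0,1,2,5,7,9} splits into {0,1,2,7,9} and {5}.
Refine {0,1,2,7,9} on symbol x: members go to different blocks, giving {0,1,2,7} and {9}.
Split {0,1,2,7} by δ(·,x) → {0,2,7} and {1}.
Split {0,2,7} by δ(·,y) → {0,7} and {2}.
Stable partition: {0,7} | {4} | {8} | {3,6} | {5} | {9} | {1} | {2} — 8 equivalence classes.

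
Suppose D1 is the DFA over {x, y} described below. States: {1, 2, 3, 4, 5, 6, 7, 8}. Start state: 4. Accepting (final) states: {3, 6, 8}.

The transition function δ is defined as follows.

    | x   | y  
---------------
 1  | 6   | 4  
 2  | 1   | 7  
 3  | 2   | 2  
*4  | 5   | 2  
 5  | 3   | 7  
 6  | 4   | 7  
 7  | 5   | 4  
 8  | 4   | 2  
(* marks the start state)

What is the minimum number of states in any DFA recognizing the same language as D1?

3

First remove the unreachable states {8}; 7 states remain.
P0 = {3,6} | {1,2,4,5,7}.
On input x, block {1,2,4,5,7} splits into {2,4,7} and {1,5}.
Stable partition: {3,6} | {2,4,7} | {1,5} — 3 equivalence classes.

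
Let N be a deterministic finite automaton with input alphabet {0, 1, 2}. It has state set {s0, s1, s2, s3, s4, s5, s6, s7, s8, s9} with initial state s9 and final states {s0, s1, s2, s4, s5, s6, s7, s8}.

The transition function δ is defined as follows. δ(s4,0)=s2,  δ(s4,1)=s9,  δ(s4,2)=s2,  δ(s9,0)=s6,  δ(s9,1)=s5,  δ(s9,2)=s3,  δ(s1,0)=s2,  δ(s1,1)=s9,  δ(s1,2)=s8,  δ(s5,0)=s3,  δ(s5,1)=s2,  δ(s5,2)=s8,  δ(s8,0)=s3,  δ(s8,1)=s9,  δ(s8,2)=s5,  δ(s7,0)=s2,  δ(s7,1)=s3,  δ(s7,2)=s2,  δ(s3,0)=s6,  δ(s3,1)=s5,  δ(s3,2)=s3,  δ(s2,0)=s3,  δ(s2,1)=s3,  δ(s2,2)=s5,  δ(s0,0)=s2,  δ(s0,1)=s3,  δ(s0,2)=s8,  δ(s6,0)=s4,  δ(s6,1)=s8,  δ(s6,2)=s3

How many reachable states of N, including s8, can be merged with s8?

2

States {s0,s1,s7} cannot be reached from the start state, so discard them.
Start with accepting vs non-accepting: {s2,s4,s5,s6,s8} | {s3,s9}.
Refine {s2,s4,s5,s6,s8} on symbol 0: members go to different blocks, giving {s2,s5,s8} and {s4,s6}.
Refine {s2,s5,s8} on symbol 1: members go to different blocks, giving {s2,s8} and {s5}.
Refine {s4,s6} on symbol 0: members go to different blocks, giving {s4} and {s6}.
No further refinement is possible. Final partition (5 blocks): {s2,s8} | {s3,s9} | {s4} | {s5} | {s6}.
The equivalence class containing s8 is {s2,s8}, of size 2.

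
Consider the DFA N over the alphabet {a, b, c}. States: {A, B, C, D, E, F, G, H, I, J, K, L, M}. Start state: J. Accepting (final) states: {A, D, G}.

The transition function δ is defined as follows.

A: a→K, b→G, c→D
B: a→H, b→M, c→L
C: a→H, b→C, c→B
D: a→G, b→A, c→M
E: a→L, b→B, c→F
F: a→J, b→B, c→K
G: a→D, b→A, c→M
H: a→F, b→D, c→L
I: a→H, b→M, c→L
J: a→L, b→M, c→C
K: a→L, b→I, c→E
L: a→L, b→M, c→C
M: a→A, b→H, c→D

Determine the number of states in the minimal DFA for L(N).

8

P0 = {A,D,G} | {B,C,E,F,H,I,J,K,L,M}.
On input a, block {A,D,G} splits into {D,G} and {A}.
Split {B,C,E,F,H,I,J,K,L,M} by δ(·,a) → {B,C,E,F,H,I,J,K,L} and {M}.
Refine {B,C,E,F,H,I,J,K,L} on symbol b: members go to different blocks, giving {B,I,J,L} and {C,E,F,K} and {H}.
Refine {B,I,J,L} on symbol a: members go to different blocks, giving {B,I} and {J,L}.
On input a, block {C,E,F,K} splits into {E,F,K} and {C}.
Stable partition: {D,G} | {B,I} | {A} | {M} | {E,F,K} | {H} | {J,L} | {C} — 8 equivalence classes.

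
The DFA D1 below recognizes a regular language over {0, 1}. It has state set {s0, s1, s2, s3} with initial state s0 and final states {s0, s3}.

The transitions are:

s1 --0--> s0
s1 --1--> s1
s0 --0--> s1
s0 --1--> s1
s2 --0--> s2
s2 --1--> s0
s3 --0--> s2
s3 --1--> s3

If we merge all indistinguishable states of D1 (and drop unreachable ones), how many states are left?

States {s2,s3} cannot be reached from the start state, so discard them.
Initial partition by acceptance: {s0} | {s1}.
No further refinement is possible. Final partition (2 blocks): {s0} | {s1}.

2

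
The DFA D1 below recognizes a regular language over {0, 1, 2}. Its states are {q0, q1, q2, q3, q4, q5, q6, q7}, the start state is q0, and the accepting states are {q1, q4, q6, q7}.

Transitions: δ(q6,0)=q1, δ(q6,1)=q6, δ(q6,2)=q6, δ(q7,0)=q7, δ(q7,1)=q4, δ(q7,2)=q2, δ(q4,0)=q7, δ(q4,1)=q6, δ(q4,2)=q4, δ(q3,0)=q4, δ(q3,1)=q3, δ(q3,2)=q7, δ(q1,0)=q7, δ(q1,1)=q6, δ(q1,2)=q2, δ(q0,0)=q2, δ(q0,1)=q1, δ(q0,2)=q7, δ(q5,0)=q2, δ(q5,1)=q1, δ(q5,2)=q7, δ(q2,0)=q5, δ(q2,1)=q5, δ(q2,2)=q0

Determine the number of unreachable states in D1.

Starting at q0 and following transitions, the reachable set is {q0, q1, q2, q4, q5, q6, q7}. That leaves q3 unreachable — 1 in total.

1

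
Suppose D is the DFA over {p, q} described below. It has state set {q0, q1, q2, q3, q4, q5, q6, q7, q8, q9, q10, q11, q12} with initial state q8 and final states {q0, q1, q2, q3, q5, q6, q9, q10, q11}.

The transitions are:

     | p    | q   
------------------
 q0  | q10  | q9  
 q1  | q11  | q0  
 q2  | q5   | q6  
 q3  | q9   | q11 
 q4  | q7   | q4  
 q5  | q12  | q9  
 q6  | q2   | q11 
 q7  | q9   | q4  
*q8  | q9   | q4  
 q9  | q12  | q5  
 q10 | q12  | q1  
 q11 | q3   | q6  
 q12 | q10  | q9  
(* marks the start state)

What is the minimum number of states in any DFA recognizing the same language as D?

Every state is reachable, so we keep all 13.
P0 = {q0,q1,q2,q3,q5,q6,q9,q10,q11} | {q4,q7,q8,q12}.
Refine {q0,q1,q2,q3,q5,q6,q9,q10,q11} on symbol p: members go to different blocks, giving {q0,q1,q2,q3,q6,q11} and {q5,q9,q10}.
Refine {q0,q1,q2,q3,q6,q11} on symbol p: members go to different blocks, giving {q0,q2,q3} and {q1,q6,q11}.
Split {q0,q2,q3} by δ(·,q) → {q2,q3} and {q0}.
On input p, block {q4,q7,q8,q12} splits into {q7,q8,q12} and {q4}.
On input q, block {q7,q8,q12} splits into {q7,q8} and {q12}.
On input q, block {q5,q9,q10} splits into {q5,q9} and {q10}.
Refine {q1,q6,q11} on symbol p: members go to different blocks, giving {q6,q11} and {q1}.
No further refinement is possible. Final partition (9 blocks): {q2,q3} | {q7,q8} | {q5,q9} | {q6,q11} | {q0} | {q4} | {q12} | {q10} | {q1}.

9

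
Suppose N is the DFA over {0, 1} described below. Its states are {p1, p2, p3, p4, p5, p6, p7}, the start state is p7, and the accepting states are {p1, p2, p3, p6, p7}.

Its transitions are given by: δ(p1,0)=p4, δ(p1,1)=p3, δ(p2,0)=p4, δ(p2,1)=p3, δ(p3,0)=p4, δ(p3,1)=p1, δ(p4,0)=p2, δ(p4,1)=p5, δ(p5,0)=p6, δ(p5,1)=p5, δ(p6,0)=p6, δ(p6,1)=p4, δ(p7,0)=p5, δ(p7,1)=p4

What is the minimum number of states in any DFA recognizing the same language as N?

All states are reachable from the start state.
Start with accepting vs non-accepting: {p1,p2,p3,p6,p7} | {p4,p5}.
On input 0, block {p1,p2,p3,p6,p7} splits into {p1,p2,p3,p7} and {p6}.
On input 1, block {p1,p2,p3,p7} splits into {p1,p2,p3} and {p7}.
On input 0, block {p4,p5} splits into {p4} and {p5}.
Stable partition: {p1,p2,p3} | {p4} | {p6} | {p7} | {p5} — 5 equivalence classes.

5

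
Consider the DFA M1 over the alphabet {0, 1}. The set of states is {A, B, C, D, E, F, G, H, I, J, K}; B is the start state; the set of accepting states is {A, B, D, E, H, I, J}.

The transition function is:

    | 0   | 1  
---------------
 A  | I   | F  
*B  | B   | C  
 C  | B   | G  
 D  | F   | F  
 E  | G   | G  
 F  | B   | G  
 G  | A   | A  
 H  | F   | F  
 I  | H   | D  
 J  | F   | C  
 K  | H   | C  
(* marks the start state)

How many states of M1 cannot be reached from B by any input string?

3

No path from B leads to E, J, K; the other 8 states are all reachable.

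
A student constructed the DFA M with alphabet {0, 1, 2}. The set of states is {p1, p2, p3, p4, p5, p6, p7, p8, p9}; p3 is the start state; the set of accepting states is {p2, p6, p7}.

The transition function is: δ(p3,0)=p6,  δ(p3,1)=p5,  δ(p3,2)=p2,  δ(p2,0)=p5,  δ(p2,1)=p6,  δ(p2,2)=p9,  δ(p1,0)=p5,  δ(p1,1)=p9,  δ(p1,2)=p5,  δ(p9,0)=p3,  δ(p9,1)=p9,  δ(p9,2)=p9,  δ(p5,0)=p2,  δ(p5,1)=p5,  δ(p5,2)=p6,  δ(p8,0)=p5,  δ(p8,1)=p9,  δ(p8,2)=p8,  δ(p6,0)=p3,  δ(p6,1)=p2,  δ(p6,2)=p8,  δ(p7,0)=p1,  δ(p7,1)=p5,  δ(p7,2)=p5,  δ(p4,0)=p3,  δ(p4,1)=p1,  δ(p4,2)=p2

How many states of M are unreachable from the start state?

BFS from p3 reaches {p2, p3, p5, p6, p8, p9}; the 3 state(s) p1, p4, p7 are never visited.

3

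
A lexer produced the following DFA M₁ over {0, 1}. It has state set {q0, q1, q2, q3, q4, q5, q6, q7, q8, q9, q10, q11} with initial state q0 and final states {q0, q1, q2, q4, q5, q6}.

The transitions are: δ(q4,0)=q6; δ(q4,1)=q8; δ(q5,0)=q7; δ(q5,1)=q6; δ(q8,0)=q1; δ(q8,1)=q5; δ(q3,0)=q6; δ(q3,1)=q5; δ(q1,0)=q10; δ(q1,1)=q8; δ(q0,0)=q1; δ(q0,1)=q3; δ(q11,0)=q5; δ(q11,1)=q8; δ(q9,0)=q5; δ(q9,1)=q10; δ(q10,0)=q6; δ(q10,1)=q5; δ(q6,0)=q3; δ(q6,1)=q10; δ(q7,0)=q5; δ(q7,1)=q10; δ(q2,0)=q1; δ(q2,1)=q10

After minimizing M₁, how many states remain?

5

First remove the unreachable states {q2,q4,q9,q11}; 8 states remain.
P0 = {q0,q1,q5,q6} | {q3,q7,q8,q10}.
On input 0, block {q0,q1,q5,q6} splits into {q1,q5,q6} and {q0}.
On input 1, block {q1,q5,q6} splits into {q1,q6} and {q5}.
Split {q3,q7,q8,q10} by δ(·,0) → {q3,q8,q10} and {q7}.
The partition is now stable with 5 blocks: {q1,q6} | {q3,q8,q10} | {q0} | {q5} | {q7}.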